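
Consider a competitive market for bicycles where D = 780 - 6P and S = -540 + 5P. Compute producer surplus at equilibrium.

Equilibrium: 780 - 6P = -540 + 5P gives P* = 120, Q* = 60.
Supply starts at P = 108 (where S = 0).
PS = ½(120 − 108)(60) = 360.

Producer surplus = 360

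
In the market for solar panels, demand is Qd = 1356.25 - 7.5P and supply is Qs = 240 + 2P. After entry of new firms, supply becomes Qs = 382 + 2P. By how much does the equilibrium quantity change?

ΔQ = 2130/19

Original equilibrium: P* = 117.5, Q* = 475.
New equilibrium: 1356.25 - 7.5P = 382 + 2P, so 974.25 = 9.5P and P' = 3897/38; Q' = 1356.25 − 7.5(3897/38) = 11155/19.
Change in quantity: 11155/19 − 475 = 2130/19.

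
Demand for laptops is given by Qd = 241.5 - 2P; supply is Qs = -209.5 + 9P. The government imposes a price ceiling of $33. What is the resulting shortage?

Equilibrium price would be P* = 41, so the ceiling at 33 binds.
At P = 33: Qd = 241.5 − 2(33) = 175.5, Qs = -209.5 + 9(33) = 87.5.
Shortage = 175.5 − 87.5 = 88.

Shortage = 88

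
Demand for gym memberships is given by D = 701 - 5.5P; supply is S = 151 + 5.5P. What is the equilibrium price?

Set D = S: 701 - 5.5P = 151 + 5.5P.
550 = 11P, so P* = 50.
Q* = 701 − 5.5(50) = 426.

P* = 50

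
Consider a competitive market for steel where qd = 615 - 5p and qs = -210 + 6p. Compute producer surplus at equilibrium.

Equilibrium: 615 - 5p = -210 + 6p gives p* = 75, q* = 240.
Supply starts at p = 35 (where qs = 0).
PS = ½(75 − 35)(240) = 4800.

Producer surplus = 4800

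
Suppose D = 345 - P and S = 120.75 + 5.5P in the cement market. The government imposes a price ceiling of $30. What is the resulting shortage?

Equilibrium price would be P* = 34.5, so the ceiling at 30 binds.
At P = 30: D = 345 − 1(30) = 315, S = 120.75 + 5.5(30) = 285.75.
Shortage = 315 − 285.75 = 29.25.

Shortage = 29.25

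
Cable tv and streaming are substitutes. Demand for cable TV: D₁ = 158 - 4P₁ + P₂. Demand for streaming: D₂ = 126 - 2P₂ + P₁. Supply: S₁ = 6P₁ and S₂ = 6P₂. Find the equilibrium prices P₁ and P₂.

P₁ = 1390/79, P₂ = 1418/79

Market 1: 158 - 4P₁ + P₂ = 6P₁ → 10P₁ - P₂ = 158.
Market 2: 8P₂ - P₁ = 126.
Eliminating P₂: 8×(1) + 1×(2) gives 79P₁ = 1390, so P₁ = 1390/79.
Back-substitute into (2): P₂ = (126 + 1×1390/79) / 8 = 1418/79.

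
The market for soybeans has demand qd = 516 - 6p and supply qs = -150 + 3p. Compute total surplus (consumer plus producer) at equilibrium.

Total surplus = 1296

Equilibrium: 516 - 6p = -150 + 3p gives p* = 74, q* = 72.
Demand choke price: p = 86; supply starts at p = 50.
CS = ½(86 − 74)(72) = 432; PS = ½(74 − 50)(72) = 864.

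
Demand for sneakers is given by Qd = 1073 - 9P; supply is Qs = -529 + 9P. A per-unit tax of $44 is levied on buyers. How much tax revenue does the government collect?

Pre-tax equilibrium: P* = 89, Q* = 272.
Tax on buyers shifts demand to Qd = 1073 − 9(P + 44) = 677 - 9P.
677 - 9P = -529 + 9P gives seller price Ps = 67; buyers pay Pb = 67 + 44 = 111.
New quantity: Q = 1073 − 9(111) = 74.
Revenue = 44 × 74 = 3256.

Tax revenue = 3256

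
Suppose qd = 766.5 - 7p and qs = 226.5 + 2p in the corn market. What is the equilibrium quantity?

q* = 346.5

Set qd = qs: 766.5 - 7p = 226.5 + 2p.
540 = 9p, so p* = 60.
q* = 766.5 − 7(60) = 346.5.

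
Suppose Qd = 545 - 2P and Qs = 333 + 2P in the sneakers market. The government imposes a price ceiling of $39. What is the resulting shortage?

Equilibrium price would be P* = 53, so the ceiling at 39 binds.
At P = 39: Qd = 545 − 2(39) = 467, Qs = 333 + 2(39) = 411.
Shortage = 467 − 411 = 56.

Shortage = 56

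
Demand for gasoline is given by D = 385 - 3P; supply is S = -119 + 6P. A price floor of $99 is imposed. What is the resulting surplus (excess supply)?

Surplus = 387

Equilibrium price would be P* = 56, so the floor at 99 binds.
At P = 99: D = 88, S = 475.
Surplus = 475 − 88 = 387.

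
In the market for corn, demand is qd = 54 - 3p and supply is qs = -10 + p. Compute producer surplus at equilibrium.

Equilibrium: 54 - 3p = -10 + p gives p* = 16, q* = 6.
Supply starts at p = 10 (where qs = 0).
PS = ½(16 − 10)(6) = 18.

Producer surplus = 18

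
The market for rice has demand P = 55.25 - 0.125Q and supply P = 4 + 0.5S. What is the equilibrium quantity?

Set the two price expressions equal: 55.25 - 0.125Q = 4 + 0.5Q.
51.25 = 0.625Q, so Q* = 82.
P* = 55.25 − (0.125)(82) = 45.

Q* = 82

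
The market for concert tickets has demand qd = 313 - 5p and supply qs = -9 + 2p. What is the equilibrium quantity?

q* = 83

Set qd = qs: 313 - 5p = -9 + 2p.
322 = 7p, so p* = 46.
q* = 313 − 5(46) = 83.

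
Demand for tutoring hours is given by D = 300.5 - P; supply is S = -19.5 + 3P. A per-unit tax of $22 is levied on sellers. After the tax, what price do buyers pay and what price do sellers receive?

Buyers pay $96.5, sellers receive $74.5

Pre-tax equilibrium: P* = 80, Q* = 220.5.
Tax on sellers shifts supply to S = -19.5 + 3(P − 22) = -85.5 + 3P.
300.5 - P = -85.5 + 3P gives buyer price Pb = 96.5; sellers receive Ps = 96.5 − 22 = 74.5.
New quantity: Q = 300.5 − 1(96.5) = 204.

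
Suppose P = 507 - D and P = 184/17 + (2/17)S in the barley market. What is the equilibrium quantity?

Q* = 8435/19

Set the two price expressions equal: 507 - Q = 184/17 + (2/17)Q.
8435/17 = (19/17)Q, so Q* = 8435/19.
P* = 507 − (1)(8435/19) = 1198/19.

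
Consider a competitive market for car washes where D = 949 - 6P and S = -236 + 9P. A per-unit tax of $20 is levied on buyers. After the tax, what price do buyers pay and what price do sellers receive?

Pre-tax equilibrium: P* = 79, Q* = 475.
Tax on buyers shifts demand to D = 949 − 6(P + 20) = 829 - 6P.
829 - 6P = -236 + 9P gives seller price Ps = 71; buyers pay Pb = 71 + 20 = 91.
New quantity: Q = 949 − 6(91) = 403.

Buyers pay $91, sellers receive $71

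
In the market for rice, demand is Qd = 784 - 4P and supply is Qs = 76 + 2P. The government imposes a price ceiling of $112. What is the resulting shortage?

Equilibrium price would be P* = 118, so the ceiling at 112 binds.
At P = 112: Qd = 784 − 4(112) = 336, Qs = 76 + 2(112) = 300.
Shortage = 336 − 300 = 36.

Shortage = 36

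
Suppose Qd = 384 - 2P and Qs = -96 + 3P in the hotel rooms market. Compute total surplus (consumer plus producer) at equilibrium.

Equilibrium: 384 - 2P = -96 + 3P gives P* = 96, Q* = 192.
Demand choke price: P = 192; supply starts at P = 32.
CS = ½(192 − 96)(192) = 9216; PS = ½(96 − 32)(192) = 6144.

Total surplus = 15360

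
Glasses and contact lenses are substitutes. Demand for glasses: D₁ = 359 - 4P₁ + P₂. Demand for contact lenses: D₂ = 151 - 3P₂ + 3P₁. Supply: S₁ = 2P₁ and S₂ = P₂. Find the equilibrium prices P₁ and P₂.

P₁ = 529/7, P₂ = 661/7

Market 1: 359 - 4P₁ + P₂ = 2P₁ → 6P₁ - P₂ = 359.
Market 2: 4P₂ - 3P₁ = 151.
Eliminating P₂: 4×(1) + 1×(2) gives 21P₁ = 1587, so P₁ = 529/7.
Back-substitute into (2): P₂ = (151 + 3×529/7) / 4 = 661/7.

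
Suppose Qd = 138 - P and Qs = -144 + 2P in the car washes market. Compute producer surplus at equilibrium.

Equilibrium: 138 - P = -144 + 2P gives P* = 94, Q* = 44.
Supply starts at P = 72 (where Qs = 0).
PS = ½(94 − 72)(44) = 484.

Producer surplus = 484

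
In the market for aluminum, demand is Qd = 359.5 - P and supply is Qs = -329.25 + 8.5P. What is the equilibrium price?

Set Qd = Qs: 359.5 - P = -329.25 + 8.5P.
688.75 = 9.5P, so P* = 72.5.
Q* = 359.5 − 1(72.5) = 287.

P* = 72.5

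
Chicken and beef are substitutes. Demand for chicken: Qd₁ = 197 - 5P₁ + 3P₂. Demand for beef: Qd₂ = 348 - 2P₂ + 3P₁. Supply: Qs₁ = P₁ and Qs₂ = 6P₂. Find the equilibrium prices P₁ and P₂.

Market 1: 197 - 5P₁ + 3P₂ = P₁ → 6P₁ - 3P₂ = 197.
Market 2: 8P₂ - 3P₁ = 348.
Eliminating P₂: 8×(1) + 3×(2) gives 39P₁ = 2620, so P₁ = 2620/39.
Back-substitute into (2): P₂ = (348 + 3×2620/39) / 8 = 893/13.

P₁ = 2620/39, P₂ = 893/13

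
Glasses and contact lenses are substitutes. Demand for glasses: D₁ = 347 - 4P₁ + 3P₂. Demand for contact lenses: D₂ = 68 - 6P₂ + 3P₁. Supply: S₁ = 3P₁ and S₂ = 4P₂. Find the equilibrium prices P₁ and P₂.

Market 1: 347 - 4P₁ + 3P₂ = 3P₁ → 7P₁ - 3P₂ = 347.
Market 2: 10P₂ - 3P₁ = 68.
Eliminating P₂: 10×(1) + 3×(2) gives 61P₁ = 3674, so P₁ = 3674/61.
Back-substitute into (2): P₂ = (68 + 3×3674/61) / 10 = 1517/61.

P₁ = 3674/61, P₂ = 1517/61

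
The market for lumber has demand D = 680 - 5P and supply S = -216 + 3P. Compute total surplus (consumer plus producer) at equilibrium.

Total surplus = 3840

Equilibrium: 680 - 5P = -216 + 3P gives P* = 112, Q* = 120.
Demand choke price: P = 136; supply starts at P = 72.
CS = ½(136 − 112)(120) = 1440; PS = ½(112 − 72)(120) = 2400.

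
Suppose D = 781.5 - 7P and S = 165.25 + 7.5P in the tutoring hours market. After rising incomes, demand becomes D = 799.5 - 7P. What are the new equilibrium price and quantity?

P' = 2537/58, Q' = 14306/29

Original equilibrium: P* = 42.5, Q* = 484.
New equilibrium: 799.5 - 7P = 165.25 + 7.5P, so 634.25 = 14.5P and P' = 2537/58; Q' = 799.5 − 7(2537/58) = 14306/29.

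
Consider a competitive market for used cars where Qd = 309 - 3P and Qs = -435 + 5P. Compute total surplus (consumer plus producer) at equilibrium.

Total surplus = 240

Equilibrium: 309 - 3P = -435 + 5P gives P* = 93, Q* = 30.
Demand choke price: P = 103; supply starts at P = 87.
CS = ½(103 − 93)(30) = 150; PS = ½(93 − 87)(30) = 90.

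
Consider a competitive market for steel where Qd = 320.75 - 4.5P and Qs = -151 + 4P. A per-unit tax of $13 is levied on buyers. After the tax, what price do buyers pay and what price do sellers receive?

Pre-tax equilibrium: P* = 55.5, Q* = 71.
Tax on buyers shifts demand to Qd = 320.75 − 4.5(P + 13) = 262.25 - 4.5P.
262.25 - 4.5P = -151 + 4P gives seller price Ps = 1653/34; buyers pay Pb = 1653/34 + 13 = 2095/34.
New quantity: Q = 320.75 − 4.5(2095/34) = 739/17.

Buyers pay 2095/34, sellers receive 1653/34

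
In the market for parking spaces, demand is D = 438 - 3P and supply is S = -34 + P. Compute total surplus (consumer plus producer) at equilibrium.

Equilibrium: 438 - 3P = -34 + P gives P* = 118, Q* = 84.
Demand choke price: P = 146; supply starts at P = 34.
CS = ½(146 − 118)(84) = 1176; PS = ½(118 − 34)(84) = 3528.

Total surplus = 4704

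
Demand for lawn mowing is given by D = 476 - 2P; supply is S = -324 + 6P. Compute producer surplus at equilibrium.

Equilibrium: 476 - 2P = -324 + 6P gives P* = 100, Q* = 276.
Supply starts at P = 54 (where S = 0).
PS = ½(100 − 54)(276) = 6348.

Producer surplus = 6348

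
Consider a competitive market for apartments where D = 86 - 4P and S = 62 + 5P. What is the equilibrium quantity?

Set D = S: 86 - 4P = 62 + 5P.
24 = 9P, so P* = 8/3.
Q* = 86 − 4(8/3) = 226/3.

Q* = 226/3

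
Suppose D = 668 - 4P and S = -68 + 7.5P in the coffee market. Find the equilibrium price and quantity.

P* = 64, Q* = 412

Set D = S: 668 - 4P = -68 + 7.5P.
736 = 11.5P, so P* = 64.
Q* = 668 − 4(64) = 412.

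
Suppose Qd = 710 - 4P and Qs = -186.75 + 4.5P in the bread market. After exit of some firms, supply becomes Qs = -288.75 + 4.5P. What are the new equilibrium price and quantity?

Original equilibrium: P* = 105.5, Q* = 288.
New equilibrium: 710 - 4P = -288.75 + 4.5P, so 998.75 = 8.5P and P' = 117.5; Q' = 710 − 4(117.5) = 240.

P' = 117.5, Q' = 240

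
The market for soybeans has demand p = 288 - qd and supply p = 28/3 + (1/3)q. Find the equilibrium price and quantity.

Set the two price expressions equal: 288 - q = 28/3 + (1/3)q.
836/3 = (4/3)q, so q* = 209.
p* = 288 − (1)(209) = 79.

p* = 79, q* = 209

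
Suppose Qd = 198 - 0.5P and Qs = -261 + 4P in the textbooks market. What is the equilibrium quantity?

Set Qd = Qs: 198 - 0.5P = -261 + 4P.
459 = 4.5P, so P* = 102.
Q* = 198 − 0.5(102) = 147.

Q* = 147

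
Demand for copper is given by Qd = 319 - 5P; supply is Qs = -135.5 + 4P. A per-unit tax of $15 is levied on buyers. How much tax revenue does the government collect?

Tax revenue = 497.5

Pre-tax equilibrium: P* = 50.5, Q* = 66.5.
Tax on buyers shifts demand to Qd = 319 − 5(P + 15) = 244 - 5P.
244 - 5P = -135.5 + 4P gives seller price Ps = 253/6; buyers pay Pb = 253/6 + 15 = 343/6.
New quantity: Q = 319 − 5(343/6) = 199/6.
Revenue = 15 × 199/6 = 497.5.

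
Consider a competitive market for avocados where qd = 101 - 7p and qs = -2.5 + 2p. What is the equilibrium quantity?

q* = 20.5

Set qd = qs: 101 - 7p = -2.5 + 2p.
103.5 = 9p, so p* = 11.5.
q* = 101 − 7(11.5) = 20.5.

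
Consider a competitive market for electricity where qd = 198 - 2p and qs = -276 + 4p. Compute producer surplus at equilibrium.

Producer surplus = 200

Equilibrium: 198 - 2p = -276 + 4p gives p* = 79, q* = 40.
Supply starts at p = 69 (where qs = 0).
PS = ½(79 − 69)(40) = 200.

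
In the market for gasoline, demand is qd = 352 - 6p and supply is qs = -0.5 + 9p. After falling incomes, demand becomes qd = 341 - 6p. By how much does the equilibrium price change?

Original equilibrium: p* = 23.5, q* = 211.
New equilibrium: 341 - 6p = -0.5 + 9p, so 341.5 = 15p and p' = 683/30; q' = 341 − 6(683/30) = 204.4.
Change in price: 683/30 − 23.5 = -11/15.

Δp = -11/15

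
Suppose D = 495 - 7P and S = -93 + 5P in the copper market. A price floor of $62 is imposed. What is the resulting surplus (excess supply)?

Surplus = 156

Equilibrium price would be P* = 49, so the floor at 62 binds.
At P = 62: D = 61, S = 217.
Surplus = 217 − 61 = 156.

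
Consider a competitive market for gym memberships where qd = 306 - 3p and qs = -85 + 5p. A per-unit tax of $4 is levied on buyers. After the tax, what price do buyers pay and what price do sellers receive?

Pre-tax equilibrium: p* = 48.875, q* = 159.375.
Tax on buyers shifts demand to qd = 306 − 3(p + 4) = 294 - 3p.
294 - 3p = -85 + 5p gives seller price ps = 47.375; buyers pay pb = 47.375 + 4 = 51.375.
New quantity: q = 306 − 3(51.375) = 151.875.

Buyers pay $51.375, sellers receive $47.375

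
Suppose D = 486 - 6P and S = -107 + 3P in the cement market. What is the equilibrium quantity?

Set D = S: 486 - 6P = -107 + 3P.
593 = 9P, so P* = 593/9.
Q* = 486 − 6(593/9) = 272/3.

Q* = 272/3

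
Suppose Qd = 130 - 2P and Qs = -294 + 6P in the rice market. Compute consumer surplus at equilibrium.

Consumer surplus = 144

Equilibrium: 130 - 2P = -294 + 6P gives P* = 53, Q* = 24.
Demand choke price (Qd = 0): P = 65.
CS = ½(65 − 53)(24) = 144.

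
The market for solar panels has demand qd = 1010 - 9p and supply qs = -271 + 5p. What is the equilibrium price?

p* = 91.5

Set qd = qs: 1010 - 9p = -271 + 5p.
1281 = 14p, so p* = 91.5.
q* = 1010 − 9(91.5) = 186.5.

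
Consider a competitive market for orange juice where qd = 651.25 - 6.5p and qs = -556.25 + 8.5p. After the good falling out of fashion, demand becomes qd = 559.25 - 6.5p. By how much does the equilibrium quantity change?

Original equilibrium: p* = 80.5, q* = 128.
New equilibrium: 559.25 - 6.5p = -556.25 + 8.5p, so 1115.5 = 15p and p' = 2231/30; q' = 559.25 − 6.5(2231/30) = 1138/15.
Change in quantity: 1138/15 − 128 = -782/15.

Δq = -782/15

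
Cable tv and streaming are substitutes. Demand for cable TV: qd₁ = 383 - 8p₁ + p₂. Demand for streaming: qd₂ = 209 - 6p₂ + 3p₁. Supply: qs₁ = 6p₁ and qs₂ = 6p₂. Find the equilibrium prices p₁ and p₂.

p₁ = 961/33, p₂ = 815/33

Market 1: 383 - 8p₁ + p₂ = 6p₁ → 14p₁ - p₂ = 383.
Market 2: 12p₂ - 3p₁ = 209.
Eliminating p₂: 12×(1) + 1×(2) gives 165p₁ = 4805, so p₁ = 961/33.
Back-substitute into (2): p₂ = (209 + 3×961/33) / 12 = 815/33.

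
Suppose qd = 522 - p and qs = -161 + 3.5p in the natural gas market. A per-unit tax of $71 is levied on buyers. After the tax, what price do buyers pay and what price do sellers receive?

Pre-tax equilibrium: p* = 1366/9, q* = 3332/9.
Tax on buyers shifts demand to qd = 522 − 1(p + 71) = 451 - p.
451 - p = -161 + 3.5p gives seller price ps = 136; buyers pay pb = 136 + 71 = 207.
New quantity: q = 522 − 1(207) = 315.

Buyers pay $207, sellers receive $136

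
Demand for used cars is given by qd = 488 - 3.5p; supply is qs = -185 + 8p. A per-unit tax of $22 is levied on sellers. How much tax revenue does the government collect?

Pre-tax equilibrium: p* = 1346/23, q* = 6513/23.
Tax on sellers shifts supply to qs = -185 + 8(p − 22) = -361 + 8p.
488 - 3.5p = -361 + 8p gives buyer price pb = 1698/23; sellers receive ps = 1698/23 − 22 = 1192/23.
New quantity: q = 488 − 3.5(1698/23) = 5281/23.
Revenue = 22 × 5281/23 = 116182/23.

Tax revenue = 116182/23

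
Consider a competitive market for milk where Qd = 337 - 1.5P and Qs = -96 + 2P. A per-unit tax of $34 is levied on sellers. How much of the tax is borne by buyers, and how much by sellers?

Pre-tax equilibrium: P* = 866/7, Q* = 1060/7.
Tax on sellers shifts supply to Qs = -96 + 2(P − 34) = -164 + 2P.
337 - 1.5P = -164 + 2P gives buyer price Pb = 1002/7; sellers receive Ps = 1002/7 − 34 = 764/7.
New quantity: Q = 337 − 1.5(1002/7) = 856/7.
Buyer burden = 1002/7 − 866/7 = 136/7; seller burden = 866/7 − 764/7 = 102/7.

Buyers bear 136/7, sellers bear 102/7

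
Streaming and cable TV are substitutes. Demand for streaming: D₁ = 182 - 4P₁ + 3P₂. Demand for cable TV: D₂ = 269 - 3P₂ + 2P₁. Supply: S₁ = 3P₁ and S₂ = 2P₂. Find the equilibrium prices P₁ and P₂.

P₁ = 1717/29, P₂ = 2247/29

Market 1: 182 - 4P₁ + 3P₂ = 3P₁ → 7P₁ - 3P₂ = 182.
Market 2: 5P₂ - 2P₁ = 269.
Eliminating P₂: 5×(1) + 3×(2) gives 29P₁ = 1717, so P₁ = 1717/29.
Back-substitute into (2): P₂ = (269 + 2×1717/29) / 5 = 2247/29.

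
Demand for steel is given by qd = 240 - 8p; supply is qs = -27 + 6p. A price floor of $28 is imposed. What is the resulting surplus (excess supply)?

Equilibrium price would be p* = 267/14, so the floor at 28 binds.
At p = 28: qd = 16, qs = 141.
Surplus = 141 − 16 = 125.

Surplus = 125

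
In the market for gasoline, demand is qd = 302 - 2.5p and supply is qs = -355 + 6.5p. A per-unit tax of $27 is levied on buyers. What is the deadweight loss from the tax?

Pre-tax equilibrium: p* = 73, q* = 119.5.
Tax on buyers shifts demand to qd = 302 − 2.5(p + 27) = 234.5 - 2.5p.
234.5 - 2.5p = -355 + 6.5p gives seller price ps = 65.5; buyers pay pb = 65.5 + 27 = 92.5.
New quantity: q = 302 − 2.5(92.5) = 70.75.
DWL = ½ × 27 × (119.5 − 70.75) = 658.125.

Deadweight loss = 658.125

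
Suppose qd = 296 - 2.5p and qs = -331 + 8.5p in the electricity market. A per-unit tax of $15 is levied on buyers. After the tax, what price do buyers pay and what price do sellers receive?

Pre-tax equilibrium: p* = 57, q* = 153.5.
Tax on buyers shifts demand to qd = 296 − 2.5(p + 15) = 258.5 - 2.5p.
258.5 - 2.5p = -331 + 8.5p gives seller price ps = 1179/22; buyers pay pb = 1179/22 + 15 = 1509/22.
New quantity: q = 296 − 2.5(1509/22) = 5479/44.

Buyers pay 1509/22, sellers receive 1179/22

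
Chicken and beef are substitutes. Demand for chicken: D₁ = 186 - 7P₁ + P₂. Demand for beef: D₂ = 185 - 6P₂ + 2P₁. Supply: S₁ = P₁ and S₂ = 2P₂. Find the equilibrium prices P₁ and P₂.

P₁ = 1673/62, P₂ = 926/31

Market 1: 186 - 7P₁ + P₂ = P₁ → 8P₁ - P₂ = 186.
Market 2: 8P₂ - 2P₁ = 185.
Eliminating P₂: 8×(1) + 1×(2) gives 62P₁ = 1673, so P₁ = 1673/62.
Back-substitute into (2): P₂ = (185 + 2×1673/62) / 8 = 926/31.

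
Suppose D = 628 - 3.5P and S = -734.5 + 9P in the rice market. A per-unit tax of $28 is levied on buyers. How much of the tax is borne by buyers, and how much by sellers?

Pre-tax equilibrium: P* = 109, Q* = 246.5.
Tax on buyers shifts demand to D = 628 − 3.5(P + 28) = 530 - 3.5P.
530 - 3.5P = -734.5 + 9P gives seller price Ps = 101.16; buyers pay Pb = 101.16 + 28 = 129.16.
New quantity: Q = 628 − 3.5(129.16) = 175.94.
Buyer burden = 129.16 − 109 = 20.16; seller burden = 109 − 101.16 = 7.84.

Buyers bear $20.16, sellers bear $7.84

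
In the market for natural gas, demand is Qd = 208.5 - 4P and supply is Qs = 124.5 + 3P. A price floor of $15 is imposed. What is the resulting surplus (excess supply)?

Equilibrium price would be P* = 12, so the floor at 15 binds.
At P = 15: Qd = 148.5, Qs = 169.5.
Surplus = 169.5 − 148.5 = 21.

Surplus = 21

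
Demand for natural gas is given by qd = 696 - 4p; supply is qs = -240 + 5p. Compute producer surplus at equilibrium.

Producer surplus = 7840

Equilibrium: 696 - 4p = -240 + 5p gives p* = 104, q* = 280.
Supply starts at p = 48 (where qs = 0).
PS = ½(104 − 48)(280) = 7840.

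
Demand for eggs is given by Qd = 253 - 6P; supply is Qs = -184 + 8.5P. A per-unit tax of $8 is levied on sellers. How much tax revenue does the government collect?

Tax revenue = 10216/29

Pre-tax equilibrium: P* = 874/29, Q* = 2093/29.
Tax on sellers shifts supply to Qs = -184 + 8.5(P − 8) = -252 + 8.5P.
253 - 6P = -252 + 8.5P gives buyer price Pb = 1010/29; sellers receive Ps = 1010/29 − 8 = 778/29.
New quantity: Q = 253 − 6(1010/29) = 1277/29.
Revenue = 8 × 1277/29 = 10216/29.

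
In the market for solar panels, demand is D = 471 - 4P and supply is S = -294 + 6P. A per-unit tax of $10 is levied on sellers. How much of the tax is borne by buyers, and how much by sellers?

Pre-tax equilibrium: P* = 76.5, Q* = 165.
Tax on sellers shifts supply to S = -294 + 6(P − 10) = -354 + 6P.
471 - 4P = -354 + 6P gives buyer price Pb = 82.5; sellers receive Ps = 82.5 − 10 = 72.5.
New quantity: Q = 471 − 4(82.5) = 141.
Buyer burden = 82.5 − 76.5 = 6; seller burden = 76.5 − 72.5 = 4.

Buyers bear $6, sellers bear $4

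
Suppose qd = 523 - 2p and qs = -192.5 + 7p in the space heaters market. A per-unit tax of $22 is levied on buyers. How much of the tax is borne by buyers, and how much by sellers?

Buyers bear 154/9, sellers bear 44/9

Pre-tax equilibrium: p* = 79.5, q* = 364.
Tax on buyers shifts demand to qd = 523 − 2(p + 22) = 479 - 2p.
479 - 2p = -192.5 + 7p gives seller price ps = 1343/18; buyers pay pb = 1343/18 + 22 = 1739/18.
New quantity: q = 523 − 2(1739/18) = 2968/9.
Buyer burden = 1739/18 − 79.5 = 154/9; seller burden = 79.5 − 1343/18 = 44/9.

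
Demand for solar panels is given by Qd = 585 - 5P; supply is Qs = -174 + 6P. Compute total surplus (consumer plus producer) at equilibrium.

Equilibrium: 585 - 5P = -174 + 6P gives P* = 69, Q* = 240.
Demand choke price: P = 117; supply starts at P = 29.
CS = ½(117 − 69)(240) = 5760; PS = ½(69 − 29)(240) = 4800.

Total surplus = 10560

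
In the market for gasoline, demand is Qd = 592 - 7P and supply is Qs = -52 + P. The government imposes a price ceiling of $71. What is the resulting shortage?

Equilibrium price would be P* = 80.5, so the ceiling at 71 binds.
At P = 71: Qd = 592 − 7(71) = 95, Qs = -52 + 1(71) = 19.
Shortage = 95 − 19 = 76.

Shortage = 76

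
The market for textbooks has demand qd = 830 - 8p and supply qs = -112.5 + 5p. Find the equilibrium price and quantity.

p* = 72.5, q* = 250

Set qd = qs: 830 - 8p = -112.5 + 5p.
942.5 = 13p, so p* = 72.5.
q* = 830 − 8(72.5) = 250.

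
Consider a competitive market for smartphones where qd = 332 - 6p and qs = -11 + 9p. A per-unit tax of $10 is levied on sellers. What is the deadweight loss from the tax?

Deadweight loss = 180

Pre-tax equilibrium: p* = 343/15, q* = 194.8.
Tax on sellers shifts supply to qs = -11 + 9(p − 10) = -101 + 9p.
332 - 6p = -101 + 9p gives buyer price pb = 433/15; sellers receive ps = 433/15 − 10 = 283/15.
New quantity: q = 332 − 6(433/15) = 158.8.
DWL = ½ × 10 × (194.8 − 158.8) = 180.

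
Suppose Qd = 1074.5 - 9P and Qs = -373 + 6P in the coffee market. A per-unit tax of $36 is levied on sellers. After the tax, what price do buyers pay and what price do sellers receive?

Pre-tax equilibrium: P* = 96.5, Q* = 206.
Tax on sellers shifts supply to Qs = -373 + 6(P − 36) = -589 + 6P.
1074.5 - 9P = -589 + 6P gives buyer price Pb = 110.9; sellers receive Ps = 110.9 − 36 = 74.9.
New quantity: Q = 1074.5 − 9(110.9) = 76.4.

Buyers pay $110.9, sellers receive $74.9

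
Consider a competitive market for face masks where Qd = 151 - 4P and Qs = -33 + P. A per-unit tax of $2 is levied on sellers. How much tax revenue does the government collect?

Tax revenue = 4.4

Pre-tax equilibrium: P* = 36.8, Q* = 3.8.
Tax on sellers shifts supply to Qs = -33 + 1(P − 2) = -35 + P.
151 - 4P = -35 + P gives buyer price Pb = 37.2; sellers receive Ps = 37.2 − 2 = 35.2.
New quantity: Q = 151 − 4(37.2) = 2.2.
Revenue = 2 × 2.2 = 4.4.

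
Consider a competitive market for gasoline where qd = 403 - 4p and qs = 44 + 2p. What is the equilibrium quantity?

q* = 491/3

Set qd = qs: 403 - 4p = 44 + 2p.
359 = 6p, so p* = 359/6.
q* = 403 − 4(359/6) = 491/3.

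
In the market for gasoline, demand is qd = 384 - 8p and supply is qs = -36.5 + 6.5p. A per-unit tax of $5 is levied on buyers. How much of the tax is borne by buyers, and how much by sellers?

Buyers bear 65/29, sellers bear 80/29

Pre-tax equilibrium: p* = 29, q* = 152.
Tax on buyers shifts demand to qd = 384 − 8(p + 5) = 344 - 8p.
344 - 8p = -36.5 + 6.5p gives seller price ps = 761/29; buyers pay pb = 761/29 + 5 = 906/29.
New quantity: q = 384 − 8(906/29) = 3888/29.
Buyer burden = 906/29 − 29 = 65/29; seller burden = 29 − 761/29 = 80/29.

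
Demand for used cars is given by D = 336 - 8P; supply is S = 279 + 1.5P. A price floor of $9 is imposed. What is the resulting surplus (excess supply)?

Equilibrium price would be P* = 6, so the floor at 9 binds.
At P = 9: D = 264, S = 292.5.
Surplus = 292.5 − 264 = 28.5.

Surplus = 28.5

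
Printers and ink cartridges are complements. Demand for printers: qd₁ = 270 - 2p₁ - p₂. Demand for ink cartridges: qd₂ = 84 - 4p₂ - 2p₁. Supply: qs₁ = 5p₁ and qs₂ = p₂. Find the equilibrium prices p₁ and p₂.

Market 1: 270 - 2p₁ - p₂ = 5p₁ → 7p₁ + p₂ = 270.
Market 2: 5p₂ + 2p₁ = 84.
Eliminating p₂: 5×(1) − 1×(2) gives 33p₁ = 1266, so p₁ = 422/11.
Back-substitute into (2): p₂ = (84 − 2×422/11) / 5 = 16/11.

p₁ = 422/11, p₂ = 16/11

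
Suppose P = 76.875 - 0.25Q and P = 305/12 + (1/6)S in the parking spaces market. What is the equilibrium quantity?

Set the two price expressions equal: 76.875 - 0.25Q = 305/12 + (1/6)Q.
1235/24 = (5/12)Q, so Q* = 123.5.
P* = 76.875 − (0.25)(123.5) = 46.

Q* = 123.5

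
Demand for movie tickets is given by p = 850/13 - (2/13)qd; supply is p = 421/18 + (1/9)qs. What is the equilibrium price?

p* = 41

Set the two price expressions equal: 850/13 - (2/13)q = 421/18 + (1/9)q.
9827/234 = (31/117)q, so q* = 158.5.
p* = 850/13 − (2/13)(158.5) = 41.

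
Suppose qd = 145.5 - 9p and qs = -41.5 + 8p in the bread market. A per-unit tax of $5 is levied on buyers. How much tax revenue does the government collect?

Tax revenue = 4305/34

Pre-tax equilibrium: p* = 11, q* = 46.5.
Tax on buyers shifts demand to qd = 145.5 − 9(p + 5) = 100.5 - 9p.
100.5 - 9p = -41.5 + 8p gives seller price ps = 142/17; buyers pay pb = 142/17 + 5 = 227/17.
New quantity: q = 145.5 − 9(227/17) = 861/34.
Revenue = 5 × 861/34 = 4305/34.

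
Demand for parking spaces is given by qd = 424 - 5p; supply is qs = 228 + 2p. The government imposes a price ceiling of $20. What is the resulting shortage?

Shortage = 56

Equilibrium price would be p* = 28, so the ceiling at 20 binds.
At p = 20: qd = 424 − 5(20) = 324, qs = 228 + 2(20) = 268.
Shortage = 324 − 268 = 56.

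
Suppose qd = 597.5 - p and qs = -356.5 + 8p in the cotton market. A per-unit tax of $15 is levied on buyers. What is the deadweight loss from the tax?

Pre-tax equilibrium: p* = 106, q* = 491.5.
Tax on buyers shifts demand to qd = 597.5 − 1(p + 15) = 582.5 - p.
582.5 - p = -356.5 + 8p gives seller price ps = 313/3; buyers pay pb = 313/3 + 15 = 358/3.
New quantity: q = 597.5 − 1(358/3) = 2869/6.
DWL = ½ × 15 × (491.5 − 2869/6) = 100.

Deadweight loss = 100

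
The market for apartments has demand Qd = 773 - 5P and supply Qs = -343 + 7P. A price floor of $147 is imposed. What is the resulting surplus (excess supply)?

Surplus = 648

Equilibrium price would be P* = 93, so the floor at 147 binds.
At P = 147: Qd = 38, Qs = 686.
Surplus = 686 − 38 = 648.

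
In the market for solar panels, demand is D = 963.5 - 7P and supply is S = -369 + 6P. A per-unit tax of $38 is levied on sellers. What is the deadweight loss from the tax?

Deadweight loss = 30324/13

Pre-tax equilibrium: P* = 102.5, Q* = 246.
Tax on sellers shifts supply to S = -369 + 6(P − 38) = -597 + 6P.
963.5 - 7P = -597 + 6P gives buyer price Pb = 3121/26; sellers receive Ps = 3121/26 − 38 = 2133/26.
New quantity: Q = 963.5 − 7(3121/26) = 1602/13.
DWL = ½ × 38 × (246 − 1602/13) = 30324/13.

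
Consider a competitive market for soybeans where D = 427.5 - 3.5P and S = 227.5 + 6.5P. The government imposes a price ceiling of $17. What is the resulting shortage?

Shortage = 30

Equilibrium price would be P* = 20, so the ceiling at 17 binds.
At P = 17: D = 427.5 − 3.5(17) = 368, S = 227.5 + 6.5(17) = 338.
Shortage = 368 − 338 = 30.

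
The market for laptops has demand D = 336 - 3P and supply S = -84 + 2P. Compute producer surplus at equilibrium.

Producer surplus = 1764

Equilibrium: 336 - 3P = -84 + 2P gives P* = 84, Q* = 84.
Supply starts at P = 42 (where S = 0).
PS = ½(84 − 42)(84) = 1764.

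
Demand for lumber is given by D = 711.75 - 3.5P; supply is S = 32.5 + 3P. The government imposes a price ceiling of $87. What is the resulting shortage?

Shortage = 113.75

Equilibrium price would be P* = 104.5, so the ceiling at 87 binds.
At P = 87: D = 711.75 − 3.5(87) = 407.25, S = 32.5 + 3(87) = 293.5.
Shortage = 407.25 − 293.5 = 113.75.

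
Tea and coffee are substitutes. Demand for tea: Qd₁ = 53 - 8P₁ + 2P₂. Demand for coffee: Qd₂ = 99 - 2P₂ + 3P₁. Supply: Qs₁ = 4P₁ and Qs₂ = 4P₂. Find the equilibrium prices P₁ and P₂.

Market 1: 53 - 8P₁ + 2P₂ = 4P₁ → 12P₁ - 2P₂ = 53.
Market 2: 6P₂ - 3P₁ = 99.
Eliminating P₂: 6×(1) + 2×(2) gives 66P₁ = 516, so P₁ = 86/11.
Back-substitute into (2): P₂ = (99 + 3×86/11) / 6 = 449/22.

P₁ = 86/11, P₂ = 449/22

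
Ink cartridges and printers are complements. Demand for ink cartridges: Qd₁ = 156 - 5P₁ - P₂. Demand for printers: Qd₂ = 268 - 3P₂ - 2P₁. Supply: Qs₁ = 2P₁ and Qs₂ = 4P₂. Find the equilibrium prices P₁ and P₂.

P₁ = 824/47, P₂ = 1564/47

Market 1: 156 - 5P₁ - P₂ = 2P₁ → 7P₁ + P₂ = 156.
Market 2: 7P₂ + 2P₁ = 268.
Eliminating P₂: 7×(1) − 1×(2) gives 47P₁ = 824, so P₁ = 824/47.
Back-substitute into (2): P₂ = (268 − 2×824/47) / 7 = 1564/47.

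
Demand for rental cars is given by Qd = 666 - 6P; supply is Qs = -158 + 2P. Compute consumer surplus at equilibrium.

Equilibrium: 666 - 6P = -158 + 2P gives P* = 103, Q* = 48.
Demand choke price (Qd = 0): P = 111.
CS = ½(111 − 103)(48) = 192.

Consumer surplus = 192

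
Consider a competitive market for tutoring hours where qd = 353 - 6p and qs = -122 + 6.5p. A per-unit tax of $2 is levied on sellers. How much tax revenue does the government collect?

Tax revenue = 237.52

Pre-tax equilibrium: p* = 38, q* = 125.
Tax on sellers shifts supply to qs = -122 + 6.5(p − 2) = -135 + 6.5p.
353 - 6p = -135 + 6.5p gives buyer price pb = 39.04; sellers receive ps = 39.04 − 2 = 37.04.
New quantity: q = 353 − 6(39.04) = 118.76.
Revenue = 2 × 118.76 = 237.52.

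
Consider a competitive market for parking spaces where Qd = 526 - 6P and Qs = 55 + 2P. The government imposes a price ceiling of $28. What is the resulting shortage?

Equilibrium price would be P* = 58.875, so the ceiling at 28 binds.
At P = 28: Qd = 526 − 6(28) = 358, Qs = 55 + 2(28) = 111.
Shortage = 358 − 111 = 247.

Shortage = 247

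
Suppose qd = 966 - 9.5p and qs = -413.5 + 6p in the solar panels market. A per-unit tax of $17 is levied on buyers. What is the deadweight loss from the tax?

Pre-tax equilibrium: p* = 89, q* = 120.5.
Tax on buyers shifts demand to qd = 966 − 9.5(p + 17) = 804.5 - 9.5p.
804.5 - 9.5p = -413.5 + 6p gives seller price ps = 2436/31; buyers pay pb = 2436/31 + 17 = 2963/31.
New quantity: q = 966 − 9.5(2963/31) = 3595/62.
DWL = ½ × 17 × (120.5 − 3595/62) = 16473/31.

Deadweight loss = 16473/31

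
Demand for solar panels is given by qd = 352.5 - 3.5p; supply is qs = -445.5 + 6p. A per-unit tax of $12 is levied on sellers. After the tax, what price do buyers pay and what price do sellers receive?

Pre-tax equilibrium: p* = 84, q* = 58.5.
Tax on sellers shifts supply to qs = -445.5 + 6(p − 12) = -517.5 + 6p.
352.5 - 3.5p = -517.5 + 6p gives buyer price pb = 1740/19; sellers receive ps = 1740/19 − 12 = 1512/19.
New quantity: q = 352.5 − 3.5(1740/19) = 1215/38.

Buyers pay 1740/19, sellers receive 1512/19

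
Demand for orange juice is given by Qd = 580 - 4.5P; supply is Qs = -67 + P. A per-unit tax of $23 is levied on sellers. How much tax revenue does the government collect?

Tax revenue = 8050/11

Pre-tax equilibrium: P* = 1294/11, Q* = 557/11.
Tax on sellers shifts supply to Qs = -67 + 1(P − 23) = -90 + P.
580 - 4.5P = -90 + P gives buyer price Pb = 1340/11; sellers receive Ps = 1340/11 − 23 = 1087/11.
New quantity: Q = 580 − 4.5(1340/11) = 350/11.
Revenue = 23 × 350/11 = 8050/11.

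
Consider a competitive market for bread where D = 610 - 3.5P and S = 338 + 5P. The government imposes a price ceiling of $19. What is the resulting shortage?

Shortage = 110.5

Equilibrium price would be P* = 32, so the ceiling at 19 binds.
At P = 19: D = 610 − 3.5(19) = 543.5, S = 338 + 5(19) = 433.
Shortage = 543.5 − 433 = 110.5.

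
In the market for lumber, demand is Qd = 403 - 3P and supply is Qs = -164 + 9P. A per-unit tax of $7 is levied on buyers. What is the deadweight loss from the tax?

Pre-tax equilibrium: P* = 47.25, Q* = 261.25.
Tax on buyers shifts demand to Qd = 403 − 3(P + 7) = 382 - 3P.
382 - 3P = -164 + 9P gives seller price Ps = 45.5; buyers pay Pb = 45.5 + 7 = 52.5.
New quantity: Q = 403 − 3(52.5) = 245.5.
DWL = ½ × 7 × (261.25 − 245.5) = 55.125.

Deadweight loss = 55.125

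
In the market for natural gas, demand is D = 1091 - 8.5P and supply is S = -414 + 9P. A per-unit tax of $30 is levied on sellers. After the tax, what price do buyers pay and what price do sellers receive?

Pre-tax equilibrium: P* = 86, Q* = 360.
Tax on sellers shifts supply to S = -414 + 9(P − 30) = -684 + 9P.
1091 - 8.5P = -684 + 9P gives buyer price Pb = 710/7; sellers receive Ps = 710/7 − 30 = 500/7.
New quantity: Q = 1091 − 8.5(710/7) = 1602/7.

Buyers pay 710/7, sellers receive 500/7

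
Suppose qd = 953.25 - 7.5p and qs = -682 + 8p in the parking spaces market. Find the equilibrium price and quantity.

Set qd = qs: 953.25 - 7.5p = -682 + 8p.
1635.25 = 15.5p, so p* = 105.5.
q* = 953.25 − 7.5(105.5) = 162.

p* = 105.5, q* = 162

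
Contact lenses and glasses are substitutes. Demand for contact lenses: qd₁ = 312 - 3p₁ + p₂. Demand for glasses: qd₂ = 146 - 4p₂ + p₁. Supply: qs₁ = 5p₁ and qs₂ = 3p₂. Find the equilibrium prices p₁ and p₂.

Market 1: 312 - 3p₁ + p₂ = 5p₁ → 8p₁ - p₂ = 312.
Market 2: 7p₂ - p₁ = 146.
Eliminating p₂: 7×(1) + 1×(2) gives 55p₁ = 2330, so p₁ = 466/11.
Back-substitute into (2): p₂ = (146 + 1×466/11) / 7 = 296/11.

p₁ = 466/11, p₂ = 296/11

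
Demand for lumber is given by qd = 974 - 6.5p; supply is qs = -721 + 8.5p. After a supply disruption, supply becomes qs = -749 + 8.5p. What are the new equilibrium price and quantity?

Original equilibrium: p* = 113, q* = 239.5.
New equilibrium: 974 - 6.5p = -749 + 8.5p, so 1723 = 15p and p' = 1723/15; q' = 974 − 6.5(1723/15) = 6821/30.

p' = 1723/15, q' = 6821/30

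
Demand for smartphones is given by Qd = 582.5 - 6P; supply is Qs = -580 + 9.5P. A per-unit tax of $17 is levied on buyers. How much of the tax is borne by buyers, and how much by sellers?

Pre-tax equilibrium: P* = 75, Q* = 132.5.
Tax on buyers shifts demand to Qd = 582.5 − 6(P + 17) = 480.5 - 6P.
480.5 - 6P = -580 + 9.5P gives seller price Ps = 2121/31; buyers pay Pb = 2121/31 + 17 = 2648/31.
New quantity: Q = 582.5 − 6(2648/31) = 4339/62.
Buyer burden = 2648/31 − 75 = 323/31; seller burden = 75 − 2121/31 = 204/31.

Buyers bear 323/31, sellers bear 204/31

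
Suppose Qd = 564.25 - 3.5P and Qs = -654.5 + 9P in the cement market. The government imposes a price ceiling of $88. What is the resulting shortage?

Shortage = 118.75

Equilibrium price would be P* = 97.5, so the ceiling at 88 binds.
At P = 88: Qd = 564.25 − 3.5(88) = 256.25, Qs = -654.5 + 9(88) = 137.5.
Shortage = 256.25 − 137.5 = 118.75.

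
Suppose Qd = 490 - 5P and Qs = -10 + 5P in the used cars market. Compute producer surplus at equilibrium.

Producer surplus = 5760

Equilibrium: 490 - 5P = -10 + 5P gives P* = 50, Q* = 240.
Supply starts at P = 2 (where Qs = 0).
PS = ½(50 − 2)(240) = 5760.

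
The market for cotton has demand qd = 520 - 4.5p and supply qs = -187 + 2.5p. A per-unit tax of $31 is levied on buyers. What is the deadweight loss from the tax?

Deadweight loss = 43245/56

Pre-tax equilibrium: p* = 101, q* = 65.5.
Tax on buyers shifts demand to qd = 520 − 4.5(p + 31) = 380.5 - 4.5p.
380.5 - 4.5p = -187 + 2.5p gives seller price ps = 1135/14; buyers pay pb = 1135/14 + 31 = 1569/14.
New quantity: q = 520 − 4.5(1569/14) = 439/28.
DWL = ½ × 31 × (65.5 − 439/28) = 43245/56.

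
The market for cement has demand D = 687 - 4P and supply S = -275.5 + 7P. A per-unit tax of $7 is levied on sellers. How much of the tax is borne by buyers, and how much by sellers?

Pre-tax equilibrium: P* = 87.5, Q* = 337.
Tax on sellers shifts supply to S = -275.5 + 7(P − 7) = -324.5 + 7P.
687 - 4P = -324.5 + 7P gives buyer price Pb = 2023/22; sellers receive Ps = 2023/22 − 7 = 1869/22.
New quantity: Q = 687 − 4(2023/22) = 3511/11.
Buyer burden = 2023/22 − 87.5 = 49/11; seller burden = 87.5 − 1869/22 = 28/11.

Buyers bear 49/11, sellers bear 28/11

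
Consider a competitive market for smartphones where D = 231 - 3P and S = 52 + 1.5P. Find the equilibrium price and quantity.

Set D = S: 231 - 3P = 52 + 1.5P.
179 = 4.5P, so P* = 358/9.
Q* = 231 − 3(358/9) = 335/3.

P* = 358/9, Q* = 335/3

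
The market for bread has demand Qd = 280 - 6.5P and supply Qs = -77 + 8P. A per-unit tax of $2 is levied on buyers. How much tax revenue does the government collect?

Tax revenue = 6542/29

Pre-tax equilibrium: P* = 714/29, Q* = 3479/29.
Tax on buyers shifts demand to Qd = 280 − 6.5(P + 2) = 267 - 6.5P.
267 - 6.5P = -77 + 8P gives seller price Ps = 688/29; buyers pay Pb = 688/29 + 2 = 746/29.
New quantity: Q = 280 − 6.5(746/29) = 3271/29.
Revenue = 2 × 3271/29 = 6542/29.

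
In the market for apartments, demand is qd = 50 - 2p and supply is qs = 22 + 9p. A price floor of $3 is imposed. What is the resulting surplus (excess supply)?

Surplus = 5

Equilibrium price would be p* = 28/11, so the floor at 3 binds.
At p = 3: qd = 44, qs = 49.
Surplus = 49 − 44 = 5.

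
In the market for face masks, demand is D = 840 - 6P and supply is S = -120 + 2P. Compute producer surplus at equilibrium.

Producer surplus = 3600

Equilibrium: 840 - 6P = -120 + 2P gives P* = 120, Q* = 120.
Supply starts at P = 60 (where S = 0).
PS = ½(120 − 60)(120) = 3600.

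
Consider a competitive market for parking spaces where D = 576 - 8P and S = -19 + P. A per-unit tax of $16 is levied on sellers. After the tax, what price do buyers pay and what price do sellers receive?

Buyers pay 611/9, sellers receive 467/9

Pre-tax equilibrium: P* = 595/9, Q* = 424/9.
Tax on sellers shifts supply to S = -19 + 1(P − 16) = -35 + P.
576 - 8P = -35 + P gives buyer price Pb = 611/9; sellers receive Ps = 611/9 − 16 = 467/9.
New quantity: Q = 576 − 8(611/9) = 296/9.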